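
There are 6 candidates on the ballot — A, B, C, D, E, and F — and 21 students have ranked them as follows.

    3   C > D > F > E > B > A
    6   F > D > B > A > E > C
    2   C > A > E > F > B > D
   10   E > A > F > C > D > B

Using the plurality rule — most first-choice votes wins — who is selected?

E

First-place vote totals:
  A: 0
  B: 0
  C: 5
  D: 0
  E: 10
  F: 6
E has the most first-place votes.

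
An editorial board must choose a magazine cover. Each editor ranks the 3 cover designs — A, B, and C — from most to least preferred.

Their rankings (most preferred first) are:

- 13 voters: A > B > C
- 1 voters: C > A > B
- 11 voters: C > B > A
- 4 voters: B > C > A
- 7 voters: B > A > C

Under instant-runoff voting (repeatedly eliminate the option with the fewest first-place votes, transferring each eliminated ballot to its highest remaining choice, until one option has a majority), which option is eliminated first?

B

Round 1: A 13, C 12, B 11. B has the fewest and is eliminated.
Round 2: A 20, C 16. A has a majority.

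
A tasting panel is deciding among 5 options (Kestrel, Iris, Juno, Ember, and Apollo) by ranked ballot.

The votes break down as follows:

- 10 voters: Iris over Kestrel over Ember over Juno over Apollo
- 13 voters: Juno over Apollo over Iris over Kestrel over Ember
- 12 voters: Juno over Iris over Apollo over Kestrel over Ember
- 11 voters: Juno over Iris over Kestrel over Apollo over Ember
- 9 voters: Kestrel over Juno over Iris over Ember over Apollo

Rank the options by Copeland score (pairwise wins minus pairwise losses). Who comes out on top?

Juno

Pairwise results:
  Kestrel vs Iris: Iris wins 46–9.
  Kestrel vs Juno: Juno wins 36–19.
  Kestrel vs Ember: Kestrel wins 55–0.
  Kestrel vs Apollo: Kestrel wins 30–25.
  Iris vs Juno: Juno wins 45–10.
  Iris vs Ember: Iris wins 55–0.
  Iris vs Apollo: Iris wins 42–13.
  Juno vs Ember: Juno wins 45–10.
  Juno vs Apollo: Juno wins 55–0.
  Ember vs Apollo: Apollo wins 36–19.
Copeland scores (wins − losses):
  Kestrel: 2 − 2 = 0
  Iris: 3 − 1 = 2
  Juno: 4 − 0 = 4
  Ember: 0 − 4 = -4
  Apollo: 1 − 3 = -2
Juno has the best Copeland score.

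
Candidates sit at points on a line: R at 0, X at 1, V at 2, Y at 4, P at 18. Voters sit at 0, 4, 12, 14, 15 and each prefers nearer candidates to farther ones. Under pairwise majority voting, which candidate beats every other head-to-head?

With single-peaked preferences on a line, the Condorcet winner is the candidate closest to the median voter.
The median voter (position 12) is closest to P at 18.
Check: P vs X — voters closer to P: 3 of 5.

P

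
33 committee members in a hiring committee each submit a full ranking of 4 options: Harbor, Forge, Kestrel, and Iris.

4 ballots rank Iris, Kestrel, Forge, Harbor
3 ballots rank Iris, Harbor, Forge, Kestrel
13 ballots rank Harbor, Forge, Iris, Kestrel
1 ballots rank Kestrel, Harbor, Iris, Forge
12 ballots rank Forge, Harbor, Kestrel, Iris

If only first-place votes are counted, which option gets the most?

Harbor

First-place vote totals:
  Harbor: 13
  Forge: 12
  Kestrel: 1
  Iris: 7
Harbor has the most first-place votes.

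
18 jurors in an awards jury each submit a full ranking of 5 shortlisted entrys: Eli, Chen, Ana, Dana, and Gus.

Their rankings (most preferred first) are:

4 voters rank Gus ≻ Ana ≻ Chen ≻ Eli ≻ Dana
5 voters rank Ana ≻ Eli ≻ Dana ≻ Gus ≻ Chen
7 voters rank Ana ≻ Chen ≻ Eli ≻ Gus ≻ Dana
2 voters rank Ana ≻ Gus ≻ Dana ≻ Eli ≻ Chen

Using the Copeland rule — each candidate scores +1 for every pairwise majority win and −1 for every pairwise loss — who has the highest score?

Pairwise results:
  Eli vs Chen: Chen wins 11–7.
  Eli vs Ana: Ana wins 18–0.
  Eli vs Dana: Eli wins 16–2.
  Eli vs Gus: Eli wins 12–6.
  Chen vs Ana: Ana wins 18–0.
  Chen vs Dana: Chen wins 11–7.
  Chen vs Gus: Gus wins 11–7.
  Ana vs Dana: Ana wins 18–0.
  Ana vs Gus: Ana wins 14–4.
  Dana vs Gus: Gus wins 13–5.
Copeland scores (wins − losses):
  Eli: 2 − 2 = 0
  Chen: 2 − 2 = 0
  Ana: 4 − 0 = 4
  Dana: 0 − 4 = -4
  Gus: 2 − 2 = 0
Ana has the best Copeland score.

Ana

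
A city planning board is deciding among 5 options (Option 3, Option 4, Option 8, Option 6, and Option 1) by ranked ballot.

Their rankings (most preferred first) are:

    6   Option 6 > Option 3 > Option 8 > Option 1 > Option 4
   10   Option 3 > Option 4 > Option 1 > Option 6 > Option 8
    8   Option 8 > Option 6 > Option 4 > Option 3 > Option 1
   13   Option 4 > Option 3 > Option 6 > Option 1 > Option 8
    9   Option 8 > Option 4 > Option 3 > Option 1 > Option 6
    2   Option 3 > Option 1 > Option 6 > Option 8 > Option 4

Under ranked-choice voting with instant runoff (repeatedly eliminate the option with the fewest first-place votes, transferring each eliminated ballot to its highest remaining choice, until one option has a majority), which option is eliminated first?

Round 1: Option 8 17, Option 4 13, Option 3 12, Option 6 6, Option 1 0. Option 1 has the fewest and is eliminated.
Round 2: Option 8 17, Option 4 13, Option 3 12, Option 6 6. Option 6 has the fewest and is eliminated.
Round 3: Option 3 18, Option 8 17, Option 4 13. Option 4 has the fewest and is eliminated.
Round 4: Option 3 31, Option 8 17. Option 3 has a majority.

Option 1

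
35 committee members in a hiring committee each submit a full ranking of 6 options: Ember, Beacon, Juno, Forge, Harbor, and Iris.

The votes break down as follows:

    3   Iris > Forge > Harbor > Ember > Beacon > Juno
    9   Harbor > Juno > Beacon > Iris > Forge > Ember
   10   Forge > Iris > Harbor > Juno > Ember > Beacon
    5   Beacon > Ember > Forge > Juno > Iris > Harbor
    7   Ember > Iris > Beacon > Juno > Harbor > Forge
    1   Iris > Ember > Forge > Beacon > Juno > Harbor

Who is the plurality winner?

Forge

First-place vote totals:
  Ember: 7
  Beacon: 5
  Juno: 0
  Forge: 10
  Harbor: 9
  Iris: 4
Forge has the most first-place votes.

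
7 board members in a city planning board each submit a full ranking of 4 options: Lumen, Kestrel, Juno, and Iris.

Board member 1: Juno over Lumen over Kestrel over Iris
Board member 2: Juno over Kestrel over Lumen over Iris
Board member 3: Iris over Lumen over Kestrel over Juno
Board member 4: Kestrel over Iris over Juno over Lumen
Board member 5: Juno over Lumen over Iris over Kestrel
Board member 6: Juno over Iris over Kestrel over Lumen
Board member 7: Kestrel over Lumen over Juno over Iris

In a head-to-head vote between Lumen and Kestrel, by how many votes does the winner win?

1

Ballots ranking Lumen above Kestrel: 3.
Ballots ranking Kestrel above Lumen: 4.
Kestrel wins 4–3, a margin of 1.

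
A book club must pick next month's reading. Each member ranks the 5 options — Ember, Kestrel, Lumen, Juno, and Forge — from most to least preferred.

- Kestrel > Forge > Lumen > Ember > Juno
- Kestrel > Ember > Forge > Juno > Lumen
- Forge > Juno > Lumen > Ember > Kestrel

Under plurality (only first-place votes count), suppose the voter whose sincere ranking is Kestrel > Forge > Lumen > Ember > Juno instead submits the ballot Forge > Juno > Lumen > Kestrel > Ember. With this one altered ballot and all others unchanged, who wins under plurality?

First-place totals with the altered ballot: Ember 0, Kestrel 1, Lumen 0, Juno 0, Forge 2.
The switch changes the winner from Kestrel to Forge.

Forge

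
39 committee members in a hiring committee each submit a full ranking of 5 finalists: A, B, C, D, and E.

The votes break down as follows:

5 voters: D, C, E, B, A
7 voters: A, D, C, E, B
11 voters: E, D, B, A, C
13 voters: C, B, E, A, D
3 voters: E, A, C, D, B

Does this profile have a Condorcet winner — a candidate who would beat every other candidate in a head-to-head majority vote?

No

Head-to-head results (39 voters total):
A vs B: B wins 29–10.
A vs C: A wins 21–18.
A vs D: A wins 23–16.
A vs E: E wins 32–7.
B vs C: C wins 28–11.
B vs D: D wins 26–13.
B vs E: E wins 26–13.
C vs D: D wins 23–16.
C vs E: C wins 25–14.
D vs E: E wins 27–12.
No candidate beats all others: A beats C beats B beats A, a majority cycle.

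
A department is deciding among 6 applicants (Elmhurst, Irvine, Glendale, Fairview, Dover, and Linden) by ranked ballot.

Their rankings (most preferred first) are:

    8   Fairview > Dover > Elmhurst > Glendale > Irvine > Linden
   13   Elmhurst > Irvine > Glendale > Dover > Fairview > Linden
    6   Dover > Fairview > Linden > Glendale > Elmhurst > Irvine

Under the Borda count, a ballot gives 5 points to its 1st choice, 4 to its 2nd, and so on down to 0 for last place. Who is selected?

Elmhurst

Borda scores:
  Elmhurst: 8·3 + 13·5 + 6·1 = 95
  Irvine: 8·1 + 13·4 + 6·0 = 60
  Glendale: 8·2 + 13·3 + 6·2 = 67
  Fairview: 8·5 + 13·1 + 6·4 = 77
  Dover: 8·4 + 13·2 + 6·5 = 88
  Linden: 8·0 + 13·0 + 6·3 = 18
Elmhurst has the highest total.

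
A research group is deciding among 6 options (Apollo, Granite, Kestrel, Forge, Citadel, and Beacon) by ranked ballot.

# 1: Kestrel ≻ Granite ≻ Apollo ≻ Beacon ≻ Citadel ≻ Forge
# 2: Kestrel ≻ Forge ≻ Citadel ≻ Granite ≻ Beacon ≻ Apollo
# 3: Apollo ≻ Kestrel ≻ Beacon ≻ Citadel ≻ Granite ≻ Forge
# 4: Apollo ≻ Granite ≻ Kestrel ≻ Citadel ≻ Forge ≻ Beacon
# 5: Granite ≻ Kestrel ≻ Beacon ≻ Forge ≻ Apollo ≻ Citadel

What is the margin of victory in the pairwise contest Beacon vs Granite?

3

Ballots ranking Beacon above Granite: 1.
Ballots ranking Granite above Beacon: 4.
Granite wins 4–1, a margin of 3.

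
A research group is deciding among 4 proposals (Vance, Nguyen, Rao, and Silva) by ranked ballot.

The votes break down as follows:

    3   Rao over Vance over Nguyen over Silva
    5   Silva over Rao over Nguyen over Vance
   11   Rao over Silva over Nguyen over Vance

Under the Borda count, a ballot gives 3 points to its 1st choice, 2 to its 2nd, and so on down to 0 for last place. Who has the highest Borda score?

Borda scores:
  Vance: 3·2 + 5·0 + 11·0 = 6
  Nguyen: 3·1 + 5·1 + 11·1 = 19
  Rao: 3·3 + 5·2 + 11·3 = 52
  Silva: 3·0 + 5·3 + 11·2 = 37
Rao has the highest total.

Rao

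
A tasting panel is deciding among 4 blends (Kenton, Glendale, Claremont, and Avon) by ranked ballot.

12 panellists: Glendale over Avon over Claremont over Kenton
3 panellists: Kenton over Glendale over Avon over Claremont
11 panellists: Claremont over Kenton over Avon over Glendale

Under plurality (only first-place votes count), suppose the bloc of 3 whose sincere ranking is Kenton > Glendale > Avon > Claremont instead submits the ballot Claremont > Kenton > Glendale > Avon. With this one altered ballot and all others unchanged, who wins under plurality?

Claremont

First-place totals with the altered ballot: Kenton 0, Glendale 12, Claremont 14, Avon 0.
The switch changes the winner from Glendale to Claremont.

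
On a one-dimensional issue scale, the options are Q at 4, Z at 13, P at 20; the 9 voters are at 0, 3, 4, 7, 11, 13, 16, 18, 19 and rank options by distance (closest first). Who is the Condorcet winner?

Z

With single-peaked preferences on a line, the Condorcet winner is the candidate closest to the median voter.
The median voter (position 11) is closest to Z at 13.
Check: Z vs P — voters closer to Z: 7 of 9.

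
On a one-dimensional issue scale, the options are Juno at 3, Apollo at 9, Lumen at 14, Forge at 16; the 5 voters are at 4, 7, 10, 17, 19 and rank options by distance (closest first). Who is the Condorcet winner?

With single-peaked preferences on a line, the Condorcet winner is the candidate closest to the median voter.
The median voter (position 10) is closest to Apollo at 9.
Check: Apollo vs Lumen — voters closer to Apollo: 3 of 5.

Apollo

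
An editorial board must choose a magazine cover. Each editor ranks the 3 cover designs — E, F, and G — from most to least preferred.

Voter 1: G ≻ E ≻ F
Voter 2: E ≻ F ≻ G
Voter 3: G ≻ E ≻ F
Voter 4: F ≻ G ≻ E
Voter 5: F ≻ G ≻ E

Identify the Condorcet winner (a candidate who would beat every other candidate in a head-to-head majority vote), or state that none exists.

No Condorcet winner

Head-to-head results (5 voters total):
E vs F: E wins 3–2.
E vs G: G wins 4–1.
F vs G: F wins 3–2.
No candidate beats all others: E beats F beats G beats E, a majority cycle.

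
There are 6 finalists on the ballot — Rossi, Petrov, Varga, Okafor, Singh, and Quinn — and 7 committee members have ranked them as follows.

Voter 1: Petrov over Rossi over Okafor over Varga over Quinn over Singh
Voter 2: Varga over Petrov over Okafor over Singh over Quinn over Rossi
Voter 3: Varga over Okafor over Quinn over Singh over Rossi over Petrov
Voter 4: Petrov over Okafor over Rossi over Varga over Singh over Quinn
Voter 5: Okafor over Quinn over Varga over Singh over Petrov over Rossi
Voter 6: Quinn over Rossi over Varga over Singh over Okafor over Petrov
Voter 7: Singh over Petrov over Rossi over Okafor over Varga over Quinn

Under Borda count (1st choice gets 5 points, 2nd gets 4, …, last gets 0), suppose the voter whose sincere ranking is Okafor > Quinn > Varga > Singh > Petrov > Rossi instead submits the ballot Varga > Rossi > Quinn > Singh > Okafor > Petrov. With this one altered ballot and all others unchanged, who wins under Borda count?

Varga

Borda totals with the altered ballot: Rossi 19, Petrov 18, Varga 23, Okafor 18, Singh 14, Quinn 13.
The switch changes the winner from Okafor to Varga.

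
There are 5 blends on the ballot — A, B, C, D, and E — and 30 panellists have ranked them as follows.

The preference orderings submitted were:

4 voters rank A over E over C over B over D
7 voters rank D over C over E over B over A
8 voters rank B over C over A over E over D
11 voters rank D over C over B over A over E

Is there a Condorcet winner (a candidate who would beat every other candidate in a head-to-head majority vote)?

Head-to-head results (30 voters total):
A vs B: B wins 26–4.
A vs C: C wins 26–4.
A vs D: D wins 18–12.
A vs E: A wins 23–7.
B vs C: C wins 22–8.
B vs D: D wins 18–12.
B vs E: B wins 19–11.
C vs D: D wins 18–12.
C vs E: C wins 26–4.
D vs E: D wins 18–12.
D beats each rival — A (18–12), B (18–12), C (18–12), E (18–12) — so D is the Condorcet winner.

Yes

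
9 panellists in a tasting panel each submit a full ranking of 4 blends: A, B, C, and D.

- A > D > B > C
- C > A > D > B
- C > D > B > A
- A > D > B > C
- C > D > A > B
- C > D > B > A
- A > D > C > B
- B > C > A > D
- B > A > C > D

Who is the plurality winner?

First-place vote totals:
  A: 3
  B: 2
  C: 4
  D: 0
C has the most first-place votes.

C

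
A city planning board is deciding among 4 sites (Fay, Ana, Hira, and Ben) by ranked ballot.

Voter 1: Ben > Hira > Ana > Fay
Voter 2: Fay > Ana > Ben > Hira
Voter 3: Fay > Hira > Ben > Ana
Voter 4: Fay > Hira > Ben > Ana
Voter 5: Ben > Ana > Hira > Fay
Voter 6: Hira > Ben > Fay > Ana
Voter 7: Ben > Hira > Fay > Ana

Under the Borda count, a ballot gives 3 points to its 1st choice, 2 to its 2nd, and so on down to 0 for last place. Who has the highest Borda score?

Borda scores:
  Fay: 0 + 3 + 3 + 3 + 0 + 1 + 1 = 11
  Ana: 1 + 2 + 0 + 0 + 2 + 0 + 0 = 5
  Hira: 2 + 0 + 2 + 2 + 1 + 3 + 2 = 12
  Ben: 3 + 1 + 1 + 1 + 3 + 2 + 3 = 14
Ben has the highest total.

Ben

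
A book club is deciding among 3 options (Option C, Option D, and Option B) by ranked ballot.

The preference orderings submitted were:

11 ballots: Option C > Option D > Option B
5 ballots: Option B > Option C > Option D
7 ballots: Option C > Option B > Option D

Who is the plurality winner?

Option C

First-place vote totals:
  Option C: 18
  Option D: 0
  Option B: 5
Option C has the most first-place votes.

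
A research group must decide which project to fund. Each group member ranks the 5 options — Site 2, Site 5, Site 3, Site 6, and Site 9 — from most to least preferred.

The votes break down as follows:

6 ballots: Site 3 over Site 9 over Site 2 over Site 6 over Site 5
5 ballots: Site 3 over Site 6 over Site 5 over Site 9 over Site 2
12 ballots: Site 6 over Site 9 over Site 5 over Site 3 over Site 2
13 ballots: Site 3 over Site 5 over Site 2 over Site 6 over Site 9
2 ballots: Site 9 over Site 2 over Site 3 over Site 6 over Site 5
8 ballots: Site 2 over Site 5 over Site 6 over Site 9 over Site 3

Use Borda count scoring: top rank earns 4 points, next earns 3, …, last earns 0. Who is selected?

Site 3

Borda scores:
  Site 2: 6·2 + 5·0 + 12·0 + 13·2 + 2·3 + 8·4 = 76
  Site 5: 6·0 + 5·2 + 12·2 + 13·3 + 2·0 + 8·3 = 97
  Site 3: 6·4 + 5·4 + 12·1 + 13·4 + 2·2 + 8·0 = 112
  Site 6: 6·1 + 5·3 + 12·4 + 13·1 + 2·1 + 8·2 = 100
  Site 9: 6·3 + 5·1 + 12·3 + 13·0 + 2·4 + 8·1 = 75
Site 3 has the highest total.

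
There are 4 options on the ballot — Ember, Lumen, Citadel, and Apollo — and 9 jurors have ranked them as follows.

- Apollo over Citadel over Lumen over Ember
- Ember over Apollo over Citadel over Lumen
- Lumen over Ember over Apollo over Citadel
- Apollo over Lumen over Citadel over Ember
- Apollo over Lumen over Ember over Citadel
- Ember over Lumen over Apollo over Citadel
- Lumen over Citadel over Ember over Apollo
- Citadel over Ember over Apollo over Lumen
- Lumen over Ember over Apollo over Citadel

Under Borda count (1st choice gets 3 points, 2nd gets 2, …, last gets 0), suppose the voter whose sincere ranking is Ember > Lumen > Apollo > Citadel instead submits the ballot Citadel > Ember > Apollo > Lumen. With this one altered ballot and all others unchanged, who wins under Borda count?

Borda totals with the altered ballot: Ember 13, Lumen 14, Citadel 12, Apollo 15.
The switch changes the winner from Lumen to Apollo.

Apollo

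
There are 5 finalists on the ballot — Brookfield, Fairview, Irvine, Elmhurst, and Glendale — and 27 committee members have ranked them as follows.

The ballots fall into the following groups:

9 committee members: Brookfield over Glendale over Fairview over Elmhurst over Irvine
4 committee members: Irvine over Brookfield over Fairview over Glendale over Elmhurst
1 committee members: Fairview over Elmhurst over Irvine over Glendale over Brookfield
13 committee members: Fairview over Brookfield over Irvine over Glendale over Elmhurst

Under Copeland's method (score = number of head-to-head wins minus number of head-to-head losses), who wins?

Fairview

Pairwise results:
  Brookfield vs Fairview: Fairview wins 14–13.
  Brookfield vs Irvine: Brookfield wins 22–5.
  Brookfield vs Elmhurst: Brookfield wins 26–1.
  Brookfield vs Glendale: Brookfield wins 26–1.
  Fairview vs Irvine: Fairview wins 23–4.
  Fairview vs Elmhurst: Fairview wins 27–0.
  Fairview vs Glendale: Fairview wins 18–9.
  Irvine vs Elmhurst: Irvine wins 17–10.
  Irvine vs Glendale: Irvine wins 18–9.
  Elmhurst vs Glendale: Glendale wins 26–1.
Copeland scores (wins − losses):
  Brookfield: 3 − 1 = 2
  Fairview: 4 − 0 = 4
  Irvine: 2 − 2 = 0
  Elmhurst: 0 − 4 = -4
  Glendale: 1 − 3 = -2
Fairview has the best Copeland score.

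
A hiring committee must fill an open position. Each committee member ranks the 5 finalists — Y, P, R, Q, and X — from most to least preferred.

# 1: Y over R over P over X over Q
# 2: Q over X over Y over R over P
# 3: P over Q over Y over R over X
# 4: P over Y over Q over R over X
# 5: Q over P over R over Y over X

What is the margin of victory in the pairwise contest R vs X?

Ballots ranking R above X: 4.
Ballots ranking X above R: 1.
R wins 4–1, a margin of 3.

3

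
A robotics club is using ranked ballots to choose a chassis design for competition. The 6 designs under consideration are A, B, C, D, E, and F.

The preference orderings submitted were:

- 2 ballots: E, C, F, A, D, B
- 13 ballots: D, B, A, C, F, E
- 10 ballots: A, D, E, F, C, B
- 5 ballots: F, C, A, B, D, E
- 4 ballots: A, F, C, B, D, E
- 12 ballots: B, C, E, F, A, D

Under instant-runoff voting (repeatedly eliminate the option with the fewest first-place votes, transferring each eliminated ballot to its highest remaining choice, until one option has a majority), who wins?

Round 1: A 14, D 13, B 12, F 5, E 2, C 0. C has the fewest and is eliminated.
Round 2: A 14, D 13, B 12, F 5, E 2. E has the fewest and is eliminated.
Round 3: A 14, D 13, B 12, F 7. F has the fewest and is eliminated.
Round 4: A 21, D 13, B 12. B has the fewest and is eliminated.
Round 5: A 33, D 13. A has a majority.

A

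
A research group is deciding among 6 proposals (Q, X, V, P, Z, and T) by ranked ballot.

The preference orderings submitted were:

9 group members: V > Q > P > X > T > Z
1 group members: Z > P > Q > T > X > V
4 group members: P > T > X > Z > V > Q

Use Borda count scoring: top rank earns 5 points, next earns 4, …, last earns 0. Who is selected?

P

Borda scores:
  Q: 9·4 + 3 + 4·0 = 39
  X: 9·2 + 1 + 4·3 = 31
  V: 9·5 + 0 + 4·1 = 49
  P: 9·3 + 4 + 4·5 = 51
  Z: 9·0 + 5 + 4·2 = 13
  T: 9·1 + 2 + 4·4 = 27
P has the highest total.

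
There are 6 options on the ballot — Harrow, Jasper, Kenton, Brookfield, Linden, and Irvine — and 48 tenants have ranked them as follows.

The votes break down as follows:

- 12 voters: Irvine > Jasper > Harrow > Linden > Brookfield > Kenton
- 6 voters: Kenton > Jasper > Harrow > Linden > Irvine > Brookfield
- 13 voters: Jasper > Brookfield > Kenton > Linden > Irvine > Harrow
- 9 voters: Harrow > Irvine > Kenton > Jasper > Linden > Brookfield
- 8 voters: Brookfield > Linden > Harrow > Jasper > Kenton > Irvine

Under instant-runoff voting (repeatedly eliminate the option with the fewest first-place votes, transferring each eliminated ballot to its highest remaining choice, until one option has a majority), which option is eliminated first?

Linden

Round 1: Jasper 13, Irvine 12, Harrow 9, Brookfield 8, Kenton 6, Linden 0. Linden has the fewest and is eliminated.
Round 2: Jasper 13, Irvine 12, Harrow 9, Brookfield 8, Kenton 6. Kenton has the fewest and is eliminated.
Round 3: Jasper 19, Irvine 12, Harrow 9, Brookfield 8. Brookfield has the fewest and is eliminated.
Round 4: Jasper 19, Harrow 17, Irvine 12. Irvine has the fewest and is eliminated.
Round 5: Jasper 31, Harrow 17. Jasper has a majority.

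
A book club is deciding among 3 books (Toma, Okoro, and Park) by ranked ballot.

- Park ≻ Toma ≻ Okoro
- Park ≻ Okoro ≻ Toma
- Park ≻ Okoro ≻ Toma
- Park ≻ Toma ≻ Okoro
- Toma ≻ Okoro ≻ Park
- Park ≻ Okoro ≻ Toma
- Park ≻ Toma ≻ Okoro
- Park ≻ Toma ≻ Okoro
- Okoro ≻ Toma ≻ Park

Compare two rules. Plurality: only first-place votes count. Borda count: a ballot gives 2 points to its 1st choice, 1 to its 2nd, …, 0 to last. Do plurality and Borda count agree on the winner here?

Plurality first-place counts: Toma 1, Okoro 1, Park 7 → Park.
Borda totals: Toma 7, Okoro 6, Park 14 → Park.
The two rules agree on Park.

Yes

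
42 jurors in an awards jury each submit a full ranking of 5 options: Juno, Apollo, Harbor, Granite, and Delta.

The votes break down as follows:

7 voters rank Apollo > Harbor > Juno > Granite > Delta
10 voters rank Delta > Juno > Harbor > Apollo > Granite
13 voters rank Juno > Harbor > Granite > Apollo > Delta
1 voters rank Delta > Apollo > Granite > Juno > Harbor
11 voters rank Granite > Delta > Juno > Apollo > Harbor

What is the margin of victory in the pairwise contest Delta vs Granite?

20

Ballots ranking Delta above Granite: 10+1 = 11.
Ballots ranking Granite above Delta: 7+13+11 = 31.
Granite wins 31–11, a margin of 20.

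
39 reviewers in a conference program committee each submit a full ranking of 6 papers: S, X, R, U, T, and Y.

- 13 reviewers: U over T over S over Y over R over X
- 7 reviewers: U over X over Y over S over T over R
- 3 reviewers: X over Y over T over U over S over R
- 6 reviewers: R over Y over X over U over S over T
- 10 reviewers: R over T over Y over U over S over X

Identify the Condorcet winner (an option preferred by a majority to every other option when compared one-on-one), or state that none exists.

Head-to-head results (39 voters total):
S vs X: S wins 23–16.
S vs R: S wins 23–16.
S vs U: U wins 39–0.
S vs T: T wins 26–13.
S vs Y: Y wins 26–13.
X vs R: R wins 29–10.
X vs U: U wins 30–9.
X vs T: T wins 23–16.
X vs Y: Y wins 29–10.
R vs U: U wins 23–16.
R vs T: T wins 23–16.
R vs Y: Y wins 23–16.
U vs T: U wins 26–13.
U vs Y: U wins 20–19.
T vs Y: T wins 23–16.
U beats each rival — S (39–0), X (30–9), R (23–16), T (26–13), Y (20–19) — so U is the Condorcet winner.

U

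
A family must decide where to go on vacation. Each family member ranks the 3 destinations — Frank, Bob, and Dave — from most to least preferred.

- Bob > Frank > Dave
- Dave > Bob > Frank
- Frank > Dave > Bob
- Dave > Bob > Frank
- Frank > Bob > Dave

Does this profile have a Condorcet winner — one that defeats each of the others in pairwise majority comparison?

No

Head-to-head results (5 voters total):
Frank vs Bob: Bob wins 3–2.
Frank vs Dave: Frank wins 3–2.
Bob vs Dave: Dave wins 3–2.
No candidate beats all others: Frank beats Dave beats Bob beats Frank, a majority cycle.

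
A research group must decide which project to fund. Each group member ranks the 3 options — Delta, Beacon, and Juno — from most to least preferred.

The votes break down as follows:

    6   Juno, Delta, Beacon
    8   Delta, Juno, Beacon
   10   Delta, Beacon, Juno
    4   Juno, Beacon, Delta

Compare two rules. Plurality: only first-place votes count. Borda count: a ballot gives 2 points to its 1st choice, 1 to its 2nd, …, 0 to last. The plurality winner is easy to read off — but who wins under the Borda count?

Plurality first-place counts: Delta 18, Beacon 0, Juno 10 → Delta.
Borda totals: Delta 42, Beacon 14, Juno 28 → Delta.

Delta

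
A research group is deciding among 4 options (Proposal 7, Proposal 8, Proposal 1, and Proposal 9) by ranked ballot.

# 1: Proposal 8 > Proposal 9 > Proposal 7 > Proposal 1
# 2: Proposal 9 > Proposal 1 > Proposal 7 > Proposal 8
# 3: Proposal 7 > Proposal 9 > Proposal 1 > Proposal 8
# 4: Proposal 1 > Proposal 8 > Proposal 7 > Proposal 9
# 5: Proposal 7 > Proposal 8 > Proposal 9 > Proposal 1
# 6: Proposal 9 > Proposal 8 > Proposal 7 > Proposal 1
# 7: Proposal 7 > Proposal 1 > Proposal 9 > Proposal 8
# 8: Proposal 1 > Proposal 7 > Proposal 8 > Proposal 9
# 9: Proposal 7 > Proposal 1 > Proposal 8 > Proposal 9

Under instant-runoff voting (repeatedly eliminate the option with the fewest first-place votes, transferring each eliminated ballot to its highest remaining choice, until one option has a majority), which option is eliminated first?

Proposal 8

Round 1: Proposal 7 4, Proposal 1 2, Proposal 9 2, Proposal 8 1. Proposal 8 has the fewest and is eliminated.
Round 2: Proposal 7 4, Proposal 9 3, Proposal 1 2. Proposal 1 has the fewest and is eliminated.
Round 3: Proposal 7 6, Proposal 9 3. Proposal 7 has a majority.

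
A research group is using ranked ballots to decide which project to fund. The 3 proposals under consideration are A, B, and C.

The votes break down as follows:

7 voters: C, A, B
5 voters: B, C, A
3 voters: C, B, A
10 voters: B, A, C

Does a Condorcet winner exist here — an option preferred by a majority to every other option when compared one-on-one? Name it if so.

B

Head-to-head results (25 voters total):
A vs B: B wins 18–7.
A vs C: C wins 15–10.
B vs C: B wins 15–10.
B beats each rival — A (18–7), C (15–10) — so B is the Condorcet winner.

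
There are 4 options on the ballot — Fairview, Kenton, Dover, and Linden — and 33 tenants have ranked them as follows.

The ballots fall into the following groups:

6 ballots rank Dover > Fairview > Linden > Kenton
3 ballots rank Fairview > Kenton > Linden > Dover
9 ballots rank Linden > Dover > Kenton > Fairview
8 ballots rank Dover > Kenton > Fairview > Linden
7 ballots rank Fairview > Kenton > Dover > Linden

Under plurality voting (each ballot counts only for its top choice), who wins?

First-place vote totals:
  Fairview: 10
  Kenton: 0
  Dover: 14
  Linden: 9
Dover has the most first-place votes.

Dover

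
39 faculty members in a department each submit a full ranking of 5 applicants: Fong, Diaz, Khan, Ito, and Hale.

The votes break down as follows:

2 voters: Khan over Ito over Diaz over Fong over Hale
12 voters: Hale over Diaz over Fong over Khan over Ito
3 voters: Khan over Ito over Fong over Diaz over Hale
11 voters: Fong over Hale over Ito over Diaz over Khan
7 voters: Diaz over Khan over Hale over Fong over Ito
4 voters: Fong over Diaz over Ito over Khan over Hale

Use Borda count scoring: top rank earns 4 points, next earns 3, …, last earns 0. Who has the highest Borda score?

Fong

Borda scores:
  Fong: 2·1 + 12·2 + 3·2 + 11·4 + 7·1 + 4·4 = 99
  Diaz: 2·2 + 12·3 + 3·1 + 11·1 + 7·4 + 4·3 = 94
  Khan: 2·4 + 12·1 + 3·4 + 11·0 + 7·3 + 4·1 = 57
  Ito: 2·3 + 12·0 + 3·3 + 11·2 + 7·0 + 4·2 = 45
  Hale: 2·0 + 12·4 + 3·0 + 11·3 + 7·2 + 4·0 = 95
Fong has the highest total.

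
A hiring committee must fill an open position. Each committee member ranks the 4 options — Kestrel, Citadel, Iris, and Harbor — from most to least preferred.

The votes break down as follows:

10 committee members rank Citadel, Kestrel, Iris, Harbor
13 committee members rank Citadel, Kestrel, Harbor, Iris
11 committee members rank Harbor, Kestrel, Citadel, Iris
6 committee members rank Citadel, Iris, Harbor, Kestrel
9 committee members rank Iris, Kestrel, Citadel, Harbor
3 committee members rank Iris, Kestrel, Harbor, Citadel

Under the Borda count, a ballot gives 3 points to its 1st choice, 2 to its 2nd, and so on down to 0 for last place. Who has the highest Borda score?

Borda scores:
  Kestrel: 10·2 + 13·2 + 11·2 + 6·0 + 9·2 + 3·2 = 92
  Citadel: 10·3 + 13·3 + 11·1 + 6·3 + 9·1 + 3·0 = 107
  Iris: 10·1 + 13·0 + 11·0 + 6·2 + 9·3 + 3·3 = 58
  Harbor: 10·0 + 13·1 + 11·3 + 6·1 + 9·0 + 3·1 = 55
Citadel has the highest total.

Citadel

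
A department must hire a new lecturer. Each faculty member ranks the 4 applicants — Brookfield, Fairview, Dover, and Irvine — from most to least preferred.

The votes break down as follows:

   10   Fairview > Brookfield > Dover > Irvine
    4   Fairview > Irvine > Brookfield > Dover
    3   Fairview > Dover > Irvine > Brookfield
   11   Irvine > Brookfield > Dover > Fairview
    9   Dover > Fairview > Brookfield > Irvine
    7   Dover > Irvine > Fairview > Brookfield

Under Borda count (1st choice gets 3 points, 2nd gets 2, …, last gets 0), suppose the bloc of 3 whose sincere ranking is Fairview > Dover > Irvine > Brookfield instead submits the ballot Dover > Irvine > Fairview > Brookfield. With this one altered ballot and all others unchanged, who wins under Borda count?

Borda totals with the altered ballot: Brookfield 55, Fairview 70, Dover 78, Irvine 61.
The switch changes the winner from Fairview to Dover.

Dover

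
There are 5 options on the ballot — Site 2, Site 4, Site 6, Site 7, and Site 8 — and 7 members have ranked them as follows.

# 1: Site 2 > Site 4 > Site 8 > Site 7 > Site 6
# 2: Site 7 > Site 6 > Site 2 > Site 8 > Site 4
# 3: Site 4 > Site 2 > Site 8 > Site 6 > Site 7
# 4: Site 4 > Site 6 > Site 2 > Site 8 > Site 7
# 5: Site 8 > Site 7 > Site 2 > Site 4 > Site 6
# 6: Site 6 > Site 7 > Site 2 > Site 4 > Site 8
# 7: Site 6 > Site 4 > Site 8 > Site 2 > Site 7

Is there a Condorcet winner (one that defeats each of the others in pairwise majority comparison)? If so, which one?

None — there is no Condorcet winner

Head-to-head results (7 voters total):
Site 2 vs Site 4: Site 2 wins 4–3.
Site 2 vs Site 6: Site 6 wins 4–3.
Site 2 vs Site 7: Site 2 wins 4–3.
Site 2 vs Site 8: Site 2 wins 5–2.
Site 4 vs Site 6: Site 4 wins 4–3.
Site 4 vs Site 7: Site 4 wins 4–3.
Site 4 vs Site 8: Site 4 wins 5–2.
Site 6 vs Site 7: Site 6 wins 4–3.
Site 6 vs Site 8: Site 6 wins 4–3.
Site 7 vs Site 8: Site 8 wins 5–2.
No candidate beats all others: Site 2 beats Site 4 beats Site 6 beats Site 2, a majority cycle.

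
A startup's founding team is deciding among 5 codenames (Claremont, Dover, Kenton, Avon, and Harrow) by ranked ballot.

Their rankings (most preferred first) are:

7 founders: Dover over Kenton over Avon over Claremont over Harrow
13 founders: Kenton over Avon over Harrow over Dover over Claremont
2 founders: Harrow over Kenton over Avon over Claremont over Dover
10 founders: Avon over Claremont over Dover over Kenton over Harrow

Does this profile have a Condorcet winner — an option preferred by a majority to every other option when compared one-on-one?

Head-to-head results (32 voters total):
Claremont vs Dover: Dover wins 20–12.
Claremont vs Kenton: Kenton wins 22–10.
Claremont vs Avon: Avon wins 32–0.
Claremont vs Harrow: Claremont wins 17–15.
Dover vs Kenton: Dover wins 17–15.
Dover vs Avon: Avon wins 25–7.
Dover vs Harrow: Dover wins 17–15.
Kenton vs Avon: Kenton wins 22–10.
Kenton vs Harrow: Kenton wins 30–2.
Avon vs Harrow: Avon wins 30–2.
No candidate beats all others: Dover beats Kenton beats Avon beats Dover, a majority cycle.

No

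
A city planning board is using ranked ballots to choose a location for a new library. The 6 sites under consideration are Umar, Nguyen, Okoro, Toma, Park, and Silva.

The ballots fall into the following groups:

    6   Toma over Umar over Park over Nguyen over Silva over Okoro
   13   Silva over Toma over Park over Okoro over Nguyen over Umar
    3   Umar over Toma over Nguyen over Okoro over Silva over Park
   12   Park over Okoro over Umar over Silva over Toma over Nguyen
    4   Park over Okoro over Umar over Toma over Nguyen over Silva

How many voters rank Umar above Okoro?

Ballots ranking Umar above Okoro: 6+3 = 9.
Ballots ranking Okoro above Umar: 13+12+4 = 29.
So 9 of 38 voters prefer Umar to Okoro.

9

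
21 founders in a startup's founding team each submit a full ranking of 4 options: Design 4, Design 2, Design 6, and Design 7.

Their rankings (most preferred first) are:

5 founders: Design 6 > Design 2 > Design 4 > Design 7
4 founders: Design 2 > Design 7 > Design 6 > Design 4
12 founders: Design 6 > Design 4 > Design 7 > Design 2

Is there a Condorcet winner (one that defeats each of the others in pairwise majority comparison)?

Head-to-head results (21 voters total):
Design 4 vs Design 2: Design 4 wins 12–9.
Design 4 vs Design 6: Design 6 wins 21–0.
Design 4 vs Design 7: Design 4 wins 17–4.
Design 2 vs Design 6: Design 6 wins 17–4.
Design 2 vs Design 7: Design 7 wins 12–9.
Design 6 vs Design 7: Design 6 wins 17–4.
Design 6 beats each rival — Design 4 (21–0), Design 2 (17–4), Design 7 (17–4) — so Design 6 is the Condorcet winner.

Yes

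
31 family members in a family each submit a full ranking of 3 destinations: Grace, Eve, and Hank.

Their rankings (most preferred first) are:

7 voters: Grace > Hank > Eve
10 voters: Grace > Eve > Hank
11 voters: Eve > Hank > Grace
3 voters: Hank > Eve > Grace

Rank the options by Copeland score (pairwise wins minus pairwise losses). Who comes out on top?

Pairwise results:
  Grace vs Eve: Grace wins 17–14.
  Grace vs Hank: Grace wins 17–14.
  Eve vs Hank: Eve wins 21–10.
Copeland scores (wins − losses):
  Grace: 2 − 0 = 2
  Eve: 1 − 1 = 0
  Hank: 0 − 2 = -2
Grace has the best Copeland score.

Grace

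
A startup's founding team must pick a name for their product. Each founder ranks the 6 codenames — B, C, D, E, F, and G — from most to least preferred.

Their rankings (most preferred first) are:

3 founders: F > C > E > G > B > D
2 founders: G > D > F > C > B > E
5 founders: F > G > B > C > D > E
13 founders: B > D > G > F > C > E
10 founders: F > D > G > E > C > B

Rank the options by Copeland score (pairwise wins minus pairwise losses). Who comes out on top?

Pairwise results:
  B vs C: B wins 18–15.
  B vs D: B wins 21–12.
  B vs E: B wins 20–13.
  B vs F: F wins 20–13.
  B vs G: G wins 20–13.
  C vs D: D wins 25–8.
  C vs E: C wins 23–10.
  C vs F: F wins 33–0.
  C vs G: G wins 30–3.
  D vs E: D wins 30–3.
  D vs F: F wins 18–15.
  D vs G: D wins 23–10.
  E vs F: F wins 33–0.
  E vs G: G wins 30–3.
  F vs G: F wins 18–15.
Copeland scores (wins − losses):
  B: 3 − 2 = 1
  C: 1 − 4 = -3
  D: 3 − 2 = 1
  E: 0 − 5 = -5
  F: 5 − 0 = 5
  G: 3 − 2 = 1
F has the best Copeland score.

F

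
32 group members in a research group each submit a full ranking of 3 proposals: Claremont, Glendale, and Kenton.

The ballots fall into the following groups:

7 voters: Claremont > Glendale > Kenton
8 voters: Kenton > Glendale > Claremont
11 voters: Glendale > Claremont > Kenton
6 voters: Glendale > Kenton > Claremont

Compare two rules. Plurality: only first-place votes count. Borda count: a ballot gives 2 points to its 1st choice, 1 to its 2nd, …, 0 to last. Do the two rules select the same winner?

Yes

Plurality first-place counts: Claremont 7, Glendale 17, Kenton 8 → Glendale.
Borda totals: Claremont 25, Glendale 49, Kenton 22 → Glendale.
The two rules agree on Glendale.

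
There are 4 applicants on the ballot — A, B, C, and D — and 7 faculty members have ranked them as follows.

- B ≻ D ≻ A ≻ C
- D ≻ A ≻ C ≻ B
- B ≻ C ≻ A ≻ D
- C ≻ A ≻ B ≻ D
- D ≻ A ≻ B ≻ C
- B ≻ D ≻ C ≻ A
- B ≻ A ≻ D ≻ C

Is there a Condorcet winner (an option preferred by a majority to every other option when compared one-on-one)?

Yes

Head-to-head results (7 voters total):
A vs B: B wins 4–3.
A vs C: A wins 4–3.
A vs D: D wins 4–3.
B vs C: B wins 5–2.
B vs D: B wins 5–2.
C vs D: D wins 5–2.
B beats each rival — A (4–3), C (5–2), D (5–2) — so B is the Condorcet winner.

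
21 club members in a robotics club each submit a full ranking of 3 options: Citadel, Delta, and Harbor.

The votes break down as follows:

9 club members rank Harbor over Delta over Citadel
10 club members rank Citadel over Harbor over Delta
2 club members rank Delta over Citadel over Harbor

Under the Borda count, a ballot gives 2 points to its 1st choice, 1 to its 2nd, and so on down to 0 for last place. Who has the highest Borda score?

Harbor

Borda scores:
  Citadel: 9·0 + 10·2 + 2·1 = 22
  Delta: 9·1 + 10·0 + 2·2 = 13
  Harbor: 9·2 + 10·1 + 2·0 = 28
Harbor has the highest total.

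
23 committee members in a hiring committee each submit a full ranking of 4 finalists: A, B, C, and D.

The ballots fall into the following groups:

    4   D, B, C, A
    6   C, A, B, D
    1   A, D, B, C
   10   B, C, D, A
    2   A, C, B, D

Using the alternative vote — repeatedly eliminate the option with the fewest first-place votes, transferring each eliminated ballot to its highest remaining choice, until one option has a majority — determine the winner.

B

Round 1: B 10, C 6, D 4, A 3. A has the fewest and is eliminated.
Round 2: B 10, C 8, D 5. D has the fewest and is eliminated.
Round 3: B 15, C 8. B has a majority.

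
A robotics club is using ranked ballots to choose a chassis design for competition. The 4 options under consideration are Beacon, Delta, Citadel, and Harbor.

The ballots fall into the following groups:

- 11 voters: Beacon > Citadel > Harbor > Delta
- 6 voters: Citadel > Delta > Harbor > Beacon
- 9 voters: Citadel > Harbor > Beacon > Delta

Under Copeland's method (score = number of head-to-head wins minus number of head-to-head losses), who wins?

Citadel

Pairwise results:
  Beacon vs Delta: Beacon wins 20–6.
  Beacon vs Citadel: Citadel wins 15–11.
  Beacon vs Harbor: Harbor wins 15–11.
  Delta vs Citadel: Citadel wins 26–0.
  Delta vs Harbor: Harbor wins 20–6.
  Citadel vs Harbor: Citadel wins 26–0.
Copeland scores (wins − losses):
  Beacon: 1 − 2 = -1
  Delta: 0 − 3 = -3
  Citadel: 3 − 0 = 3
  Harbor: 2 − 1 = 1
Citadel has the best Copeland score.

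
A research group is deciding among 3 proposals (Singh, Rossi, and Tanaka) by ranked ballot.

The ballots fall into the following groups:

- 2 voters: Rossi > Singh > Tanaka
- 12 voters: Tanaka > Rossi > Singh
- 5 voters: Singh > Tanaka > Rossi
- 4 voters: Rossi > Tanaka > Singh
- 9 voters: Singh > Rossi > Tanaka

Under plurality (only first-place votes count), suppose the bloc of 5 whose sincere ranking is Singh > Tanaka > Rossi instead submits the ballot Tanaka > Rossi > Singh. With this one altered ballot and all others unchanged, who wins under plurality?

First-place totals with the altered ballot: Singh 9, Rossi 6, Tanaka 17.
The switch changes the winner from Singh to Tanaka.

Tanaka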